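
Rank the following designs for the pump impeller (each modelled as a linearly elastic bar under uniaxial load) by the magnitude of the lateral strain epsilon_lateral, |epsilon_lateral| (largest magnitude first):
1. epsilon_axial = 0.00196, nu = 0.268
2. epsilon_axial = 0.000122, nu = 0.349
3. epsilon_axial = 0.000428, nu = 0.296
Model: a linearly elastic bar under uniaxial load, so epsilon_lateral = -nu·epsilon_axial (SI units).
  Case 1: epsilon_lateral = -(0.268 × 0.00196) = -0.0005253
  Case 2: epsilon_lateral = -(0.349 × 0.000122) = -4.258 × 10⁻⁵
  Case 3: epsilon_lateral = -(0.296 × 0.000428) = -0.0001267
Ordering by |epsilon_lateral|: 0.0005253 (case 1) > 0.0001267 (case 3) > 4.258 × 10⁻⁵ (case 2)
Final answer: 1, 3, 2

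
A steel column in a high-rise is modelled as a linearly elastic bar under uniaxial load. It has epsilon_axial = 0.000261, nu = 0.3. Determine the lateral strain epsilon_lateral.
Model: a linearly elastic bar under uniaxial load, so epsilon_lateral = -nu·epsilon_axial.
Substitute:
  epsilon_lateral = -(0.3 × 0.000261)
  epsilon_lateral = -7.83 × 10⁻⁵
Final answer: epsilon_lateral = -7.83 × 10⁻⁵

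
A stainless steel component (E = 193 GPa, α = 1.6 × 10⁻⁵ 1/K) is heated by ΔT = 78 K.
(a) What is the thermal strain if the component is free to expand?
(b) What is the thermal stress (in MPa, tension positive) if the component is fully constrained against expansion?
(a) Free thermal strain ε_th = α·ΔT = (1.6 × 10⁻⁵) × 78 = 0.001248
(b) Fully constrained, the expansion is suppressed, so σ = -E·α·ΔT. Convert E = 193 GPa = 1.93 × 10¹¹ Pa.
  σ = -(1.93 × 10¹¹) × (1.6 × 10⁻⁵) × 78 = -2.409 × 10⁸ Pa = -240.9 MPa (compressive)
Final answer: (a) ε_th = 0.001248, (b) σ = -240.9 MPa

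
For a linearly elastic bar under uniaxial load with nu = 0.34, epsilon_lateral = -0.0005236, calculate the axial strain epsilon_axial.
Model: a linearly elastic bar under uniaxial load, so epsilon_lateral = -nu·epsilon_axial.
Solve for epsilon_axial: epsilon_axial = -epsilon_lateral / nu.
Substitute:
  epsilon_axial = -(-0.0005236) / 0.34
  epsilon_axial = 0.00154
Final answer: epsilon_axial = 0.00154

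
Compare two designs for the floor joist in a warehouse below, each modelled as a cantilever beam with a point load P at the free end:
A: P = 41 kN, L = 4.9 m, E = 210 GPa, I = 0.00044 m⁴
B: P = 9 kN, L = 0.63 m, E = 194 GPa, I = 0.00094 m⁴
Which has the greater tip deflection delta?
Model: a cantilever beam with a point load P at the free end, so delta = (P·L^3) / (3·E·I) (SI units).
  A: delta = (41000 × 4.9^3) / (3 × (2.1 × 10¹¹) × 0.00044) = 0.0174 m = 17.4 mm
  B: delta = (9000 × 0.63^3) / (3 × (1.94 × 10¹¹) × 0.00094) = 4.114 × 10⁻⁶ m = 0.004114 mm
17.4 mm > 0.004114 mm, so A is larger.
Final answer: A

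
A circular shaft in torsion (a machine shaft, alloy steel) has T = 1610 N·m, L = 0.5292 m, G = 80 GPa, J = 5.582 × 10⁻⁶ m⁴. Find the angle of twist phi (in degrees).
Model: a circular shaft in torsion, so phi = (T·L) / (G·J).
Convert to SI units:
  G = 80 GPa = 8 × 10¹⁰ Pa
Substitute:
  phi = (1610 × 0.5292) / ((8 × 10¹⁰) × (5.582 × 10⁻⁶))
  phi = 0.001908 rad
Convert to degrees: phi = 0.001908 × 180/π = 0.1093°
Final answer: phi = 0.1093°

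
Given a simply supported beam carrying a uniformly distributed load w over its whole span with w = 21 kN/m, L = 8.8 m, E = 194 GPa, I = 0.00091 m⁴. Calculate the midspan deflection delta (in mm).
Model: a simply supported beam carrying a uniformly distributed load w over its whole span, so delta = (5·w·L^4) / (384·E·I).
Convert to SI units:
  w = 21 kN/m = 21000 N/m
  E = 194 GPa = 1.94 × 10¹¹ Pa
Substitute:
  delta = (5 × 21000 × 8.8^4) / (384 × (1.94 × 10¹¹) × 0.00091)
  delta = 0.009289 m
Convert: delta = 0.009289 m = 9.289 mm
Final answer: delta = 9.289 mm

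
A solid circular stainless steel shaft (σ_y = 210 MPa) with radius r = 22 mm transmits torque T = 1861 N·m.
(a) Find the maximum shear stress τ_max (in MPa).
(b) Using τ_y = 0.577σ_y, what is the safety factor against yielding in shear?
(a) For a solid circular shaft, τ_max = T·r/J with J = π·r^4/2, i.e. τ_max = 2·T / (π·r^3). Convert r = 22 mm = 0.022 m.
  τ_max = (2 × 1861) / (π × 0.022^3) = 1.113 × 10⁸ Pa = 111.3 MPa
(b) τ_y = 0.577 × 210 = 121.17 MPa
  SF = τ_y/τ_max = 121.17 / 111.3 = 1.089
Final answer: (a) τ_max = 111.3 MPa, (b) SF = 1.089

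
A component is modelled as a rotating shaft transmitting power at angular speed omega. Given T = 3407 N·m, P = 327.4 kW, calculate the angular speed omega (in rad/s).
Model: a rotating shaft transmitting power at angular speed omega, so P = T·omega.
Solve for omega: omega = P / T.
Convert to SI units:
  P = 327.4 kW = 327400 W
Substitute:
  omega = 327400 / 3407
  omega = 96.1 rad/s
Final answer: omega = 96.1 rad/s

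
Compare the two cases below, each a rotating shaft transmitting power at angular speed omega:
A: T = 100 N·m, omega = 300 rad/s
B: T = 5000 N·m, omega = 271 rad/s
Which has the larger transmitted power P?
Model: a rotating shaft transmitting power at angular speed omega, so P = T·omega (SI units).
  A: P = 100 × 300 = 30000 W = 30 kW
  B: P = 5000 × 271 = 1.355 × 10⁶ W = 1355 kW
1355 kW > 30 kW, so B is larger.
Final answer: B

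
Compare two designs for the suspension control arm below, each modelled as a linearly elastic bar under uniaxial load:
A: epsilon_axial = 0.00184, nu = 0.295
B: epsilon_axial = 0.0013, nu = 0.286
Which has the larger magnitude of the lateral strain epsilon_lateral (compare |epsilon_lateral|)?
Model: a linearly elastic bar under uniaxial load, so epsilon_lateral = -nu·epsilon_axial (SI units).
  A: epsilon_lateral = -(0.295 × 0.00184) = -0.0005428
  B: epsilon_lateral = -(0.286 × 0.0013) = -0.0003718
|epsilon_lateral|: A = 0.0005428, B = 0.0003718, so A is larger in magnitude.
Final answer: A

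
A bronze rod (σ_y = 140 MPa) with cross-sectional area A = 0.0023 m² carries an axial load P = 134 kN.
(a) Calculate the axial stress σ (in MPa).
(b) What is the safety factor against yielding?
(a) Axial stress σ = P/A. Convert P = 134 kN = 134000 N.
  σ = 134000 / 0.0023 = 5.826 × 10⁷ Pa = 58.26 MPa
(b) Safety factor SF = σ_y/σ = 140 / 58.26 = 2.403
Final answer: (a) σ = 58.26 MPa, (b) SF = 2.403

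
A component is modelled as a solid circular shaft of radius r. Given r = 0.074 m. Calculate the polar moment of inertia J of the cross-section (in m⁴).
Model: a solid circular shaft of radius r, so J = (π·r^4) / 2.
Substitute:
  J = (π × 0.074^4) / 2
  J = 4.71 × 10⁻⁵ m⁴
Final answer: J = 4.71 × 10⁻⁵ m⁴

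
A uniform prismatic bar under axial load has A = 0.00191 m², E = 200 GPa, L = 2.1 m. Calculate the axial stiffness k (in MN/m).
Model: a uniform prismatic bar under axial load, so k = (A·E) / L.
Convert to SI units:
  E = 200 GPa = 2 × 10¹¹ Pa
Substitute:
  k = (0.00191 × (2 × 10¹¹)) / 2.1
  k = 1.819 × 10⁸ N/m
Convert: k = 1.819 × 10⁸ N/m = 181.9 MN/m
Final answer: k = 181.9 MN/m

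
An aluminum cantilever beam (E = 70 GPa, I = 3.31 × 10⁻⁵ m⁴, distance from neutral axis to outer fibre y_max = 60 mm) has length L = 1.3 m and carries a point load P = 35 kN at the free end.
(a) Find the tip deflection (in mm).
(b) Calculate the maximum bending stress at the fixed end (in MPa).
(a) Tip deflection of a cantilever with an end point load: δ = P·L^3 / (3·E·I). Convert P = 35 kN = 35000 N, E = 70 GPa = 7 × 10¹⁰ Pa.
  δ = (35000 × 1.3^3) / (3 × (7 × 10¹⁰) × (3.31 × 10⁻⁵)) = 0.01106 m = 11.06 mm
(b) Maximum bending moment at the fixed end: M = P·L = 35000 × 1.3 = 45500 N·m. Convert y_max = 60 mm = 0.06 m.
  σ = M·y_max / I = (45500 × 0.06) / (3.31 × 10⁻⁵) = 8.248 × 10⁷ Pa = 82.48 MPa
Final answer: (a) δ = 11.06 mm, (b) σ = 82.48 MPa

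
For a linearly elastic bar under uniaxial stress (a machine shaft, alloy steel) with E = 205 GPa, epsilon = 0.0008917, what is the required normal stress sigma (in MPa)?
Model: a linearly elastic bar under uniaxial stress, so epsilon = sigma / E.
Solve for sigma: sigma = epsilon·E.
Convert to SI units:
  E = 205 GPa = 2.05 × 10¹¹ Pa
Substitute:
  sigma = 0.0008917 × (2.05 × 10¹¹)
  sigma = 1.828 × 10⁸ Pa
Convert: sigma = 1.828 × 10⁸ Pa = 182.8 MPa
Final answer: sigma = 182.8 MPa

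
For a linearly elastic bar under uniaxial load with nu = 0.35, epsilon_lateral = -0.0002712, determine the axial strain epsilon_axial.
Model: a linearly elastic bar under uniaxial load, so epsilon_lateral = -nu·epsilon_axial.
Solve for epsilon_axial: epsilon_axial = -epsilon_lateral / nu.
Substitute:
  epsilon_axial = -(-0.0002712) / 0.35
  epsilon_axial = 0.0007749
Final answer: epsilon_axial = 0.0007749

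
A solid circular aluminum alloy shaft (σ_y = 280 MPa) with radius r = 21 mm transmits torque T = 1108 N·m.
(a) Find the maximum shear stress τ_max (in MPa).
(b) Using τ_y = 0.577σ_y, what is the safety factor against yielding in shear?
(a) For a solid circular shaft, τ_max = T·r/J with J = π·r^4/2, i.e. τ_max = 2·T / (π·r^3). Convert r = 21 mm = 0.021 m.
  τ_max = (2 × 1108) / (π × 0.021^3) = 7.617 × 10⁷ Pa = 76.17 MPa
(b) τ_y = 0.577 × 280 = 161.56 MPa
  SF = τ_y/τ_max = 161.56 / 76.17 = 2.121
Final answer: (a) τ_max = 76.17 MPa, (b) SF = 2.121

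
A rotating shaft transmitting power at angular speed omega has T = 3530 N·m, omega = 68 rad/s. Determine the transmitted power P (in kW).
Model: a rotating shaft transmitting power at angular speed omega, so P = T·omega.
Substitute:
  P = 3530 × 68
  P = 240000 W
Convert: P = 240000 W = 240 kW
Final answer: P = 240 kW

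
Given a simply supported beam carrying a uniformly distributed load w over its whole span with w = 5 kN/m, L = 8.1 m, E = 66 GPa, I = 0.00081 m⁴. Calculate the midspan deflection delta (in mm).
Model: a simply supported beam carrying a uniformly distributed load w over its whole span, so delta = (5·w·L^4) / (384·E·I).
Convert to SI units:
  w = 5 kN/m = 5000 N/m
  E = 66 GPa = 6.6 × 10¹⁰ Pa
Substitute:
  delta = (5 × 5000 × 8.1^4) / (384 × (6.6 × 10¹⁰) × 0.00081)
  delta = 0.005242 m
Convert: delta = 0.005242 m = 5.242 mm
Final answer: delta = 5.242 mm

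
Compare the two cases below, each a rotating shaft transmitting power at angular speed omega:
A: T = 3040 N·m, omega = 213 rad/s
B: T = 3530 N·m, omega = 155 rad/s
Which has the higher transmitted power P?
Model: a rotating shaft transmitting power at angular speed omega, so P = T·omega (SI units).
  A: P = 3040 × 213 = 647500 W = 647.5 kW
  B: P = 3530 × 155 = 547200 W = 547.2 kW
647.5 kW > 547.2 kW, so A is larger.
Final answer: A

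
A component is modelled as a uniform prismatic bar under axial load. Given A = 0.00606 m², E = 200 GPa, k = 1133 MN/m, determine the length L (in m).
Model: a uniform prismatic bar under axial load, so k = (A·E) / L.
Solve for L: L = (A·E) / k.
Convert to SI units:
  E = 200 GPa = 2 × 10¹¹ Pa
  k = 1133 MN/m = 1.133 × 10⁹ N/m
Substitute:
  L = (0.00606 × (2 × 10¹¹)) / (1.133 × 10⁹)
  L = 1.07 m
Final answer: L = 1.07 m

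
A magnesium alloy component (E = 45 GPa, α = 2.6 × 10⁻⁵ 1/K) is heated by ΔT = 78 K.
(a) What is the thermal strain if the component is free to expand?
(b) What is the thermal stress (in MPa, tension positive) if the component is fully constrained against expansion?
(a) Free thermal strain ε_th = α·ΔT = (2.6 × 10⁻⁵) × 78 = 0.002028
(b) Fully constrained, the expansion is suppressed, so σ = -E·α·ΔT. Convert E = 45 GPa = 4.5 × 10¹⁰ Pa.
  σ = -(4.5 × 10¹⁰) × (2.6 × 10⁻⁵) × 78 = -9.126 × 10⁷ Pa = -91.26 MPa (compressive)
Final answer: (a) ε_th = 0.002028, (b) σ = -91.26 MPa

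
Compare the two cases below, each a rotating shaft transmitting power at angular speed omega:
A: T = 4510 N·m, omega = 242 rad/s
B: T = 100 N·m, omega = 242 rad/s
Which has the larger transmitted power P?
Model: a rotating shaft transmitting power at angular speed omega, so P = T·omega (SI units).
  A: P = 4510 × 242 = 1.091 × 10⁶ W = 1091 kW
  B: P = 100 × 242 = 24200 W = 24.2 kW
1091 kW > 24.2 kW, so A is larger.
Final answer: A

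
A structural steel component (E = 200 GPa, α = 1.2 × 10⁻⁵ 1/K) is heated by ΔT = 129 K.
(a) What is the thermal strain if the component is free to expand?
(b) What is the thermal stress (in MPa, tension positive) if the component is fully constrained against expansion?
(a) Free thermal strain ε_th = α·ΔT = (1.2 × 10⁻⁵) × 129 = 0.001548
(b) Fully constrained, the expansion is suppressed, so σ = -E·α·ΔT. Convert E = 200 GPa = 2 × 10¹¹ Pa.
  σ = -(2 × 10¹¹) × (1.2 × 10⁻⁵) × 129 = -3.096 × 10⁸ Pa = -309.6 MPa (compressive)
Final answer: (a) ε_th = 0.001548, (b) σ = -309.6 MPa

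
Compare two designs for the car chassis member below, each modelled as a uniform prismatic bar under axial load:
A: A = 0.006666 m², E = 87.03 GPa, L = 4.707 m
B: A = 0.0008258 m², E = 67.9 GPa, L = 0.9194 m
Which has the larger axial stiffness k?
Model: a uniform prismatic bar under axial load, so k = (A·E) / L (SI units).
  A: k = (0.006666 × (8.703 × 10¹⁰)) / 4.707 = 1.233 × 10⁸ N/m = 123.3 MN/m
  B: k = (0.0008258 × (6.79 × 10¹⁰)) / 0.9194 = 6.099 × 10⁷ N/m = 60.99 MN/m
123.3 MN/m > 60.99 MN/m, so A is larger.
Final answer: A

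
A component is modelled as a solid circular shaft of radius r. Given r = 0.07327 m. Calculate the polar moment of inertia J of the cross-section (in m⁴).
Model: a solid circular shaft of radius r, so J = (π·r^4) / 2.
Substitute:
  J = (π × 0.07327^4) / 2
  J = 4.527 × 10⁻⁵ m⁴
Final answer: J = 4.527 × 10⁻⁵ m⁴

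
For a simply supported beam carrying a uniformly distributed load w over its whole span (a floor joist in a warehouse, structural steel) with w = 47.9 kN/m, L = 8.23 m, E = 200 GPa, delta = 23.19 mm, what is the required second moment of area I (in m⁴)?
Model: a simply supported beam carrying a uniformly distributed load w over its whole span, so delta = (5·w·L^4) / (384·E·I).
Solve for I: I = (5·w·L^4) / (384·delta·E).
Convert to SI units:
  w = 47.9 kN/m = 47900 N/m
  E = 200 GPa = 2 × 10¹¹ Pa
  delta = 23.19 mm = 0.02319 m
Substitute:
  I = (5 × 47900 × 8.23^4) / (384 × 0.02319 × (2 × 10¹¹))
  I = 0.0006169 m⁴
Final answer: I = 0.0006169 m⁴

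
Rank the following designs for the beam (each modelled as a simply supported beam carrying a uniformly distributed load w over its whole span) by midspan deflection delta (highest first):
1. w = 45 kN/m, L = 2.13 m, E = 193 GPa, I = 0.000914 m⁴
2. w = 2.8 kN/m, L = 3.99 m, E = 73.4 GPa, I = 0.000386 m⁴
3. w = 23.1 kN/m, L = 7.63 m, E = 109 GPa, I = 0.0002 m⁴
Model: a simply supported beam carrying a uniformly distributed load w over its whole span, so delta = (5·w·L^4) / (384·E·I) (SI units).
  Case 1: delta = (5 × 45000 × 2.13^4) / (384 × (1.93 × 10¹¹) × 0.000914) = 6.837 × 10⁻⁵ m = 0.06837 mm
  Case 2: delta = (5 × 2800 × 3.99^4) / (384 × (7.34 × 10¹⁰) × 0.000386) = 0.0003261 m = 0.3261 mm
  Case 3: delta = (5 × 23100 × 7.63^4) / (384 × (1.09 × 10¹¹) × 0.0002) = 0.04676 m = 46.76 mm
Ordering: 46.76 mm (case 3) > 0.3261 mm (case 2) > 0.06837 mm (case 1)
Final answer: 3, 2, 1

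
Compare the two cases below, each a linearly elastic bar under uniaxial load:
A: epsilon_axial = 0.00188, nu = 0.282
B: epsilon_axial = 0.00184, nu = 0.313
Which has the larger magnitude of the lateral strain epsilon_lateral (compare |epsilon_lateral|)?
Model: a linearly elastic bar under uniaxial load, so epsilon_lateral = -nu·epsilon_axial (SI units).
  A: epsilon_lateral = -(0.282 × 0.00188) = -0.0005302
  B: epsilon_lateral = -(0.313 × 0.00184) = -0.0005759
|epsilon_lateral|: A = 0.0005302, B = 0.0005759, so B is larger in magnitude.
Final answer: B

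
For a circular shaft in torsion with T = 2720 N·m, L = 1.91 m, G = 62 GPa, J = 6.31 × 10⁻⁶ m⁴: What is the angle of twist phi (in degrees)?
Model: a circular shaft in torsion, so phi = (T·L) / (G·J).
Convert to SI units:
  G = 62 GPa = 6.2 × 10¹⁰ Pa
Substitute:
  phi = (2720 × 1.91) / ((6.2 × 10¹⁰) × (6.31 × 10⁻⁶))
  phi = 0.01328 rad
Convert to degrees: phi = 0.01328 × 180/π = 0.7609°
Final answer: phi = 0.7609°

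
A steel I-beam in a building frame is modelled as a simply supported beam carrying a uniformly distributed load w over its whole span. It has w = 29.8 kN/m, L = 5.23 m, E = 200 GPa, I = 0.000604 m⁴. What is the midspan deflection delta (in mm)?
Model: a simply supported beam carrying a uniformly distributed load w over its whole span, so delta = (5·w·L^4) / (384·E·I).
Convert to SI units:
  w = 29.8 kN/m = 29800 N/m
  E = 200 GPa = 2 × 10¹¹ Pa
Substitute:
  delta = (5 × 29800 × 5.23^4) / (384 × (2 × 10¹¹) × 0.000604)
  delta = 0.002403 m
Convert: delta = 0.002403 m = 2.403 mm
Final answer: delta = 2.403 mm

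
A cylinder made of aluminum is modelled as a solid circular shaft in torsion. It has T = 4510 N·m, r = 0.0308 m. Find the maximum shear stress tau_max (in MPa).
Model: a solid circular shaft in torsion, so tau_max = (2·T) / (π·r^3).
Substitute:
  tau_max = (2 × 4510) / (π × 0.0308^3)
  tau_max = 9.827 × 10⁷ Pa
Convert: tau_max = 9.827 × 10⁷ Pa = 98.27 MPa
Final answer: tau_max = 98.27 MPa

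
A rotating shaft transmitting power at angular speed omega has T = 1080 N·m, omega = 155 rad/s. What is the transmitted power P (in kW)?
Model: a rotating shaft transmitting power at angular speed omega, so P = T·omega.
Substitute:
  P = 1080 × 155
  P = 167400 W
Convert: P = 167400 W = 167.4 kW
Final answer: P = 167.4 kW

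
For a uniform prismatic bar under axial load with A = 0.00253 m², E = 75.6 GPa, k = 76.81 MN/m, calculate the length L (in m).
Model: a uniform prismatic bar under axial load, so k = (A·E) / L.
Solve for L: L = (A·E) / k.
Convert to SI units:
  E = 75.6 GPa = 7.56 × 10¹⁰ Pa
  k = 76.81 MN/m = 7.681 × 10⁷ N/m
Substitute:
  L = (0.00253 × (7.56 × 10¹⁰)) / (7.681 × 10⁷)
  L = 2.49 m
Final answer: L = 2.49 m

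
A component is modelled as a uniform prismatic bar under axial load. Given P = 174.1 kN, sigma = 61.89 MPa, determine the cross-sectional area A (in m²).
Model: a uniform prismatic bar under axial load, so sigma = P / A.
Solve for A: A = P / sigma.
Convert to SI units:
  P = 174.1 kN = 174100 N
  sigma = 61.89 MPa = 6.189 × 10⁷ Pa
Substitute:
  A = 174100 / (6.189 × 10⁷)
  A = 0.002813 m²
Final answer: A = 0.002813 m²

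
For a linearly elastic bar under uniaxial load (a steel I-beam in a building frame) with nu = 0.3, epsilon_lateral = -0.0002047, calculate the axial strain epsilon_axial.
Model: a linearly elastic bar under uniaxial load, so epsilon_lateral = -nu·epsilon_axial.
Solve for epsilon_axial: epsilon_axial = -epsilon_lateral / nu.
Substitute:
  epsilon_axial = -(-0.0002047) / 0.3
  epsilon_axial = 0.0006823
Final answer: epsilon_axial = 0.0006823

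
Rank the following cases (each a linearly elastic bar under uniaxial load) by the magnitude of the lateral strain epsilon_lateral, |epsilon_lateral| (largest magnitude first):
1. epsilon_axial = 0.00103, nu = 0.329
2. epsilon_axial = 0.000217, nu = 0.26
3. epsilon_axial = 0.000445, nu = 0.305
Model: a linearly elastic bar under uniaxial load, so epsilon_lateral = -nu·epsilon_axial (SI units).
  Case 1: epsilon_lateral = -(0.329 × 0.00103) = -0.0003389
  Case 2: epsilon_lateral = -(0.26 × 0.000217) = -5.642 × 10⁻⁵
  Case 3: epsilon_lateral = -(0.305 × 0.000445) = -0.0001357
Ordering by |epsilon_lateral|: 0.0003389 (case 1) > 0.0001357 (case 3) > 5.642 × 10⁻⁵ (case 2)
Final answer: 1, 3, 2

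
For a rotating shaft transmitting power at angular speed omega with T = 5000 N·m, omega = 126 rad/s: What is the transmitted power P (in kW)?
Model: a rotating shaft transmitting power at angular speed omega, so P = T·omega.
Substitute:
  P = 5000 × 126
  P = 630000 W
Convert: P = 630000 W = 630 kW
Final answer: P = 630 kW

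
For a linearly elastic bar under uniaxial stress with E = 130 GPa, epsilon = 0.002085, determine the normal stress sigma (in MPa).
Model: a linearly elastic bar under uniaxial stress, so epsilon = sigma / E.
Solve for sigma: sigma = epsilon·E.
Convert to SI units:
  E = 130 GPa = 1.3 × 10¹¹ Pa
Substitute:
  sigma = 0.002085 × (1.3 × 10¹¹)
  sigma = 2.71 × 10⁸ Pa
Convert: sigma = 2.71 × 10⁸ Pa = 271 MPa
Final answer: sigma = 271 MPa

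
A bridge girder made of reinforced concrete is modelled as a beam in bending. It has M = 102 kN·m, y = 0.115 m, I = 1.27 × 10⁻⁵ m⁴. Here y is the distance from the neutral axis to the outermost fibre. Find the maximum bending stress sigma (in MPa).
Model: a beam in bending, so sigma = (M·y) / I.
Convert to SI units:
  M = 102 kN·m = 102000 N·m
Substitute:
  sigma = (102000 × 0.115) / (1.27 × 10⁻⁵)
  sigma = 9.236 × 10⁸ Pa
Convert: sigma = 9.236 × 10⁸ Pa = 923.6 MPa
Final answer: sigma = 923.6 MPa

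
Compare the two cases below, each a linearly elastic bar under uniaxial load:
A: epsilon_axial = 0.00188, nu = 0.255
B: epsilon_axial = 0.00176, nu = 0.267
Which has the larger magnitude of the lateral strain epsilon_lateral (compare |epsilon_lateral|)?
Model: a linearly elastic bar under uniaxial load, so epsilon_lateral = -nu·epsilon_axial (SI units).
  A: epsilon_lateral = -(0.255 × 0.00188) = -0.0004794
  B: epsilon_lateral = -(0.267 × 0.00176) = -0.0004699
|epsilon_lateral|: A = 0.0004794, B = 0.0004699, so A is larger in magnitude.
Final answer: A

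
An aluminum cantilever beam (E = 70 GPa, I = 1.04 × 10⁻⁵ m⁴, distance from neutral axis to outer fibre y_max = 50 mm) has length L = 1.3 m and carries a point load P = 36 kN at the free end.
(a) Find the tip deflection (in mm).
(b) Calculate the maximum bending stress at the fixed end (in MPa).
(a) Tip deflection of a cantilever with an end point load: δ = P·L^3 / (3·E·I). Convert P = 36 kN = 36000 N, E = 70 GPa = 7 × 10¹⁰ Pa.
  δ = (36000 × 1.3^3) / (3 × (7 × 10¹⁰) × (1.04 × 10⁻⁵)) = 0.03621 m = 36.21 mm
(b) Maximum bending moment at the fixed end: M = P·L = 36000 × 1.3 = 46800 N·m. Convert y_max = 50 mm = 0.05 m.
  σ = M·y_max / I = (46800 × 0.05) / (1.04 × 10⁻⁵) = 2.25 × 10⁸ Pa = 225 MPa
Final answer: (a) δ = 36.21 mm, (b) σ = 225 MPa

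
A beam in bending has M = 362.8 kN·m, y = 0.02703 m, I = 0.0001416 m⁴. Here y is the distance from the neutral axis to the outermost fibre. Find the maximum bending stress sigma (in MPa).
Model: a beam in bending, so sigma = (M·y) / I.
Convert to SI units:
  M = 362.8 kN·m = 362800 N·m
Substitute:
  sigma = (362800 × 0.02703) / 0.0001416
  sigma = 6.925 × 10⁷ Pa
Convert: sigma = 6.925 × 10⁷ Pa = 69.25 MPa
Final answer: sigma = 69.25 MPa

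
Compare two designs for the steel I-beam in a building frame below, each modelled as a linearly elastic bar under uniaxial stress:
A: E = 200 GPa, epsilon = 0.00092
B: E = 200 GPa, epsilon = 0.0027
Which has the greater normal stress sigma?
Model: a linearly elastic bar under uniaxial stress, so sigma = E·epsilon (SI units).
  A: sigma = (2 × 10¹¹) × 0.00092 = 1.84 × 10⁸ Pa = 184 MPa
  B: sigma = (2 × 10¹¹) × 0.0027 = 5.4 × 10⁸ Pa = 540 MPa
540 MPa > 184 MPa, so B is larger.
Final answer: B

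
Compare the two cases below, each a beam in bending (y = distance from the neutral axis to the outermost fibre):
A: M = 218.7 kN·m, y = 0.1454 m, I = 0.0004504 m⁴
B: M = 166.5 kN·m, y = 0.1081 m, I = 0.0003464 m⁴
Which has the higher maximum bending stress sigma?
Model: a beam in bending (y = distance from the neutral axis to the outermost fibre), so sigma = (M·y) / I (SI units).
  A: sigma = (218700 × 0.1454) / 0.0004504 = 7.06 × 10⁷ Pa = 70.6 MPa
  B: sigma = (166500 × 0.1081) / 0.0003464 = 5.196 × 10⁷ Pa = 51.96 MPa
70.6 MPa > 51.96 MPa, so A is larger.
Final answer: A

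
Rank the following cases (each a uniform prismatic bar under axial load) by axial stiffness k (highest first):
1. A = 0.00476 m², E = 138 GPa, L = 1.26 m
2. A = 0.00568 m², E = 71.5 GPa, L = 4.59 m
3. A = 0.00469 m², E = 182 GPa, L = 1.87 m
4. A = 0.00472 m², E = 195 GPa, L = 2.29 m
Model: a uniform prismatic bar under axial load, so k = (A·E) / L (SI units).
  Case 1: k = (0.00476 × (1.38 × 10¹¹)) / 1.26 = 5.213 × 10⁸ N/m = 521.3 MN/m
  Case 2: k = (0.00568 × (7.15 × 10¹⁰)) / 4.59 = 8.848 × 10⁷ N/m = 88.48 MN/m
  Case 3: k = (0.00469 × (1.82 × 10¹¹)) / 1.87 = 4.565 × 10⁸ N/m = 456.5 MN/m
  Case 4: k = (0.00472 × (1.95 × 10¹¹)) / 2.29 = 4.019 × 10⁸ N/m = 401.9 MN/m
Ordering: 521.3 MN/m (case 1) > 456.5 MN/m (case 3) > 401.9 MN/m (case 4) > 88.48 MN/m (case 2)
Final answer: 1, 3, 4, 2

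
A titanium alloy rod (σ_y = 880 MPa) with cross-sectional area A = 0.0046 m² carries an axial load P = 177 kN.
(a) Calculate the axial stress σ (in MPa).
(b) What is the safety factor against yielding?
(a) Axial stress σ = P/A. Convert P = 177 kN = 177000 N.
  σ = 177000 / 0.0046 = 3.848 × 10⁷ Pa = 38.48 MPa
(b) Safety factor SF = σ_y/σ = 880 / 38.48 = 22.87
Final answer: (a) σ = 38.48 MPa, (b) SF = 22.87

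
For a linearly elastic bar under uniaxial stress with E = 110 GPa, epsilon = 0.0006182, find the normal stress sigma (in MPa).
Model: a linearly elastic bar under uniaxial stress, so epsilon = sigma / E.
Solve for sigma: sigma = epsilon·E.
Convert to SI units:
  E = 110 GPa = 1.1 × 10¹¹ Pa
Substitute:
  sigma = 0.0006182 × (1.1 × 10¹¹)
  sigma = 6.8 × 10⁷ Pa
Convert: sigma = 6.8 × 10⁷ Pa = 68 MPa
Final answer: sigma = 68 MPa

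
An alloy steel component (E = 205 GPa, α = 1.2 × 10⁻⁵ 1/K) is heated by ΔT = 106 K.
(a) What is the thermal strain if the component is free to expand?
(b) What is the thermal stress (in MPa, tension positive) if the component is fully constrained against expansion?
(a) Free thermal strain ε_th = α·ΔT = (1.2 × 10⁻⁵) × 106 = 0.001272
(b) Fully constrained, the expansion is suppressed, so σ = -E·α·ΔT. Convert E = 205 GPa = 2.05 × 10¹¹ Pa.
  σ = -(2.05 × 10¹¹) × (1.2 × 10⁻⁵) × 106 = -2.608 × 10⁸ Pa = -260.8 MPa (compressive)
Final answer: (a) ε_th = 0.001272, (b) σ = -260.8 MPa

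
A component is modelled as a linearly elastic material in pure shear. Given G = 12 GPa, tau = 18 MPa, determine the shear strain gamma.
Model: a linearly elastic material in pure shear, so tau = G·gamma.
Solve for gamma: gamma = tau / G.
Convert to SI units:
  G = 12 GPa = 1.2 × 10¹⁰ Pa
  tau = 18 MPa = 1.8 × 10⁷ Pa
Substitute:
  gamma = (1.8 × 10⁷) / (1.2 × 10¹⁰)
  gamma = 0.0015
Final answer: gamma = 0.0015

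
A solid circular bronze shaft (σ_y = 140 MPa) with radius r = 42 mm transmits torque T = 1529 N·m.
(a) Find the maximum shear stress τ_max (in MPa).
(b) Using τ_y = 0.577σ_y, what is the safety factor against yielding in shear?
(a) For a solid circular shaft, τ_max = T·r/J with J = π·r^4/2, i.e. τ_max = 2·T / (π·r^3). Convert r = 42 mm = 0.042 m.
  τ_max = (2 × 1529) / (π × 0.042^3) = 1.314 × 10⁷ Pa = 13.14 MPa
(b) τ_y = 0.577 × 140 = 80.78 MPa
  SF = τ_y/τ_max = 80.78 / 13.14 = 6.148
Final answer: (a) τ_max = 13.14 MPa, (b) SF = 6.148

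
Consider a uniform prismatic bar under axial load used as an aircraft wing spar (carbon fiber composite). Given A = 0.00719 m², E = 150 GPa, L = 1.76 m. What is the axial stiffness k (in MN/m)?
Model: a uniform prismatic bar under axial load, so k = (A·E) / L.
Convert to SI units:
  E = 150 GPa = 1.5 × 10¹¹ Pa
Substitute:
  k = (0.00719 × (1.5 × 10¹¹)) / 1.76
  k = 6.128 × 10⁸ N/m
Convert: k = 6.128 × 10⁸ N/m = 612.8 MN/m
Final answer: k = 612.8 MN/m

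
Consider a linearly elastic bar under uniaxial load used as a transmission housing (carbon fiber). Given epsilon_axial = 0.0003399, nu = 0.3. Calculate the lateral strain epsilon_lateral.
Model: a linearly elastic bar under uniaxial load, so epsilon_lateral = -nu·epsilon_axial.
Substitute:
  epsilon_lateral = -(0.3 × 0.0003399)
  epsilon_lateral = -0.000102
Final answer: epsilon_lateral = -0.000102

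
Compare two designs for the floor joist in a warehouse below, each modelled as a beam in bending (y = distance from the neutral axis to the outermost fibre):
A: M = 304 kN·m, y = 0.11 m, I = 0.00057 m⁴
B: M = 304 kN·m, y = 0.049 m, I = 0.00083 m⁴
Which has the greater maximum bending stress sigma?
Model: a beam in bending (y = distance from the neutral axis to the outermost fibre), so sigma = (M·y) / I (SI units).
  A: sigma = (304000 × 0.11) / 0.00057 = 5.867 × 10⁷ Pa = 58.67 MPa
  B: sigma = (304000 × 0.049) / 0.00083 = 1.795 × 10⁷ Pa = 17.95 MPa
58.67 MPa > 17.95 MPa, so A is larger.
Final answer: A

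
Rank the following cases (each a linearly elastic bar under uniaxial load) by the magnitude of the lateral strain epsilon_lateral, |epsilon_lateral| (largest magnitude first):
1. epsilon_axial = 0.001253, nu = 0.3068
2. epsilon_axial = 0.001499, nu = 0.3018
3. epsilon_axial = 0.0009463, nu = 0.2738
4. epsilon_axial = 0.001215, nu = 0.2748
Model: a linearly elastic bar under uniaxial load, so epsilon_lateral = -nu·epsilon_axial (SI units).
  Case 1: epsilon_lateral = -(0.3068 × 0.001253) = -0.0003844
  Case 2: epsilon_lateral = -(0.3018 × 0.001499) = -0.0004524
  Case 3: epsilon_lateral = -(0.2738 × 0.0009463) = -0.0002591
  Case 4: epsilon_lateral = -(0.2748 × 0.001215) = -0.0003339
Ordering by |epsilon_lateral|: 0.0004524 (case 2) > 0.0003844 (case 1) > 0.0003339 (case 4) > 0.0002591 (case 3)
Final answer: 2, 1, 4, 3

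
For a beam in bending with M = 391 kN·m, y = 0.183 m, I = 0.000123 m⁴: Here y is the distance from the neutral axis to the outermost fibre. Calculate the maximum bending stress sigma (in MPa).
Model: a beam in bending, so sigma = (M·y) / I.
Convert to SI units:
  M = 391 kN·m = 391000 N·m
Substitute:
  sigma = (391000 × 0.183) / 0.000123
  sigma = 5.817 × 10⁸ Pa
Convert: sigma = 5.817 × 10⁸ Pa = 581.7 MPa
Final answer: sigma = 581.7 MPa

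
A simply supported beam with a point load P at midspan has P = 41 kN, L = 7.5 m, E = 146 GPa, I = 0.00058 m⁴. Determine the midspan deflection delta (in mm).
Model: a simply supported beam with a point load P at midspan, so delta = (P·L^3) / (48·E·I).
Convert to SI units:
  P = 41 kN = 41000 N
  E = 146 GPa = 1.46 × 10¹¹ Pa
Substitute:
  delta = (41000 × 7.5^3) / (48 × (1.46 × 10¹¹) × 0.00058)
  delta = 0.004255 m
Convert: delta = 0.004255 m = 4.255 mm
Final answer: delta = 4.255 mm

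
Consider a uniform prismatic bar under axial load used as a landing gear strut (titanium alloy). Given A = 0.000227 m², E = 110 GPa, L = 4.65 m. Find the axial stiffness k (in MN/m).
Model: a uniform prismatic bar under axial load, so k = (A·E) / L.
Convert to SI units:
  E = 110 GPa = 1.1 × 10¹¹ Pa
Substitute:
  k = (0.000227 × (1.1 × 10¹¹)) / 4.65
  k = 5.37 × 10⁶ N/m
Convert: k = 5.37 × 10⁶ N/m = 5.37 MN/m
Final answer: k = 5.37 MN/m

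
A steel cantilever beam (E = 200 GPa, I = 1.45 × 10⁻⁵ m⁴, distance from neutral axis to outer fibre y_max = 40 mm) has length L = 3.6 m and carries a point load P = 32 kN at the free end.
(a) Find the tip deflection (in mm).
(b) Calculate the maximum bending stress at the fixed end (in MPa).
(a) Tip deflection of a cantilever with an end point load: δ = P·L^3 / (3·E·I). Convert P = 32 kN = 32000 N, E = 200 GPa = 2 × 10¹¹ Pa.
  δ = (32000 × 3.6^3) / (3 × (2 × 10¹¹) × (1.45 × 10⁻⁵)) = 0.1716 m = 171.6 mm
(b) Maximum bending moment at the fixed end: M = P·L = 32000 × 3.6 = 115200 N·m. Convert y_max = 40 mm = 0.04 m.
  σ = M·y_max / I = (115200 × 0.04) / (1.45 × 10⁻⁵) = 3.178 × 10⁸ Pa = 317.8 MPa
Final answer: (a) δ = 171.6 mm, (b) σ = 317.8 MPa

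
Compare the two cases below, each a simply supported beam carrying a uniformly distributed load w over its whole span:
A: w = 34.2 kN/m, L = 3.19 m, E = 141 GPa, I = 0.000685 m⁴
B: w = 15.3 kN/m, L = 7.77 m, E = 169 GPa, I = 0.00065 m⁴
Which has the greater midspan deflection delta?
Model: a simply supported beam carrying a uniformly distributed load w over its whole span, so delta = (5·w·L^4) / (384·E·I) (SI units).
  A: delta = (5 × 34200 × 3.19^4) / (384 × (1.41 × 10¹¹) × 0.000685) = 0.0004774 m = 0.4774 mm
  B: delta = (5 × 15300 × 7.77^4) / (384 × (1.69 × 10¹¹) × 0.00065) = 0.00661 m = 6.61 mm
6.61 mm > 0.4774 mm, so B is larger.
Final answer: B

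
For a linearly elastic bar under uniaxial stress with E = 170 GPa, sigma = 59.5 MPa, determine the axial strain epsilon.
Model: a linearly elastic bar under uniaxial stress, so sigma = E·epsilon.
Solve for epsilon: epsilon = sigma / E.
Convert to SI units:
  E = 170 GPa = 1.7 × 10¹¹ Pa
  sigma = 59.5 MPa = 5.95 × 10⁷ Pa
Substitute:
  epsilon = (5.95 × 10⁷) / (1.7 × 10¹¹)
  epsilon = 0.00035
Final answer: epsilon = 0.00035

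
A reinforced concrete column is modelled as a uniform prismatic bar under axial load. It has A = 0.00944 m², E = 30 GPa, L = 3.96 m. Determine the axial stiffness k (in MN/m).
Model: a uniform prismatic bar under axial load, so k = (A·E) / L.
Convert to SI units:
  E = 30 GPa = 3 × 10¹⁰ Pa
Substitute:
  k = (0.00944 × (3 × 10¹⁰)) / 3.96
  k = 7.152 × 10⁷ N/m
Convert: k = 7.152 × 10⁷ N/m = 71.52 MN/m
Final answer: k = 71.52 MN/m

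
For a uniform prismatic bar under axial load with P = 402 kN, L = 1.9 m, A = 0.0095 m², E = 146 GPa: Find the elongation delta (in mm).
Model: a uniform prismatic bar under axial load, so delta = (P·L) / (A·E).
Convert to SI units:
  P = 402 kN = 402000 N
  E = 146 GPa = 1.46 × 10¹¹ Pa
Substitute:
  delta = (402000 × 1.9) / (0.0095 × (1.46 × 10¹¹))
  delta = 0.0005507 m
Convert: delta = 0.0005507 m = 0.5507 mm
Final answer: delta = 0.5507 mm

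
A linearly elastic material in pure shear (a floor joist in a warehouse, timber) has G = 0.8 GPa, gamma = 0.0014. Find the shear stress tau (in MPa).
Model: a linearly elastic material in pure shear, so tau = G·gamma.
Convert to SI units:
  G = 0.8 GPa = 8 × 10⁸ Pa
Substitute:
  tau = (8 × 10⁸) × 0.0014
  tau = 1.12 × 10⁶ Pa
Convert: tau = 1.12 × 10⁶ Pa = 1.12 MPa
Final answer: tau = 1.12 MPa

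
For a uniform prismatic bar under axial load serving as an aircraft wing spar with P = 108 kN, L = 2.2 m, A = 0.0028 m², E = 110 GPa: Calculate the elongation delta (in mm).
Model: a uniform prismatic bar under axial load, so delta = (P·L) / (A·E).
Convert to SI units:
  P = 108 kN = 108000 N
  E = 110 GPa = 1.1 × 10¹¹ Pa
Substitute:
  delta = (108000 × 2.2) / (0.0028 × (1.1 × 10¹¹))
  delta = 0.0007714 m
Convert: delta = 0.0007714 m = 0.7714 mm
Final answer: delta = 0.7714 mm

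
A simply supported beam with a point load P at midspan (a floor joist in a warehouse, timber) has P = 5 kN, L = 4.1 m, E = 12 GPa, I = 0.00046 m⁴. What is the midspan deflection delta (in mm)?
Model: a simply supported beam with a point load P at midspan, so delta = (P·L^3) / (48·E·I).
Convert to SI units:
  P = 5 kN = 5000 N
  E = 12 GPa = 1.2 × 10¹⁰ Pa
Substitute:
  delta = (5000 × 4.1^3) / (48 × (1.2 × 10¹⁰) × 0.00046)
  delta = 0.001301 m
Convert: delta = 0.001301 m = 1.301 mm
Final answer: delta = 1.301 mm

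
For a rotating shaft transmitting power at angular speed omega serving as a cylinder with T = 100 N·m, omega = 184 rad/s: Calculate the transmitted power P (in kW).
Model: a rotating shaft transmitting power at angular speed omega, so P = T·omega.
Substitute:
  P = 100 × 184
  P = 18400 W
Convert: P = 18400 W = 18.4 kW
Final answer: P = 18.4 kW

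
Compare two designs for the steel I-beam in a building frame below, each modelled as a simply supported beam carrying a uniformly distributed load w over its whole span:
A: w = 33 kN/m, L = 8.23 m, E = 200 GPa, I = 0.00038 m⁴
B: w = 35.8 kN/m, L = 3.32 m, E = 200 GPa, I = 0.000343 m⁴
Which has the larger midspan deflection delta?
Model: a simply supported beam carrying a uniformly distributed load w over its whole span, so delta = (5·w·L^4) / (384·E·I) (SI units).
  A: delta = (5 × 33000 × 8.23^4) / (384 × (2 × 10¹¹) × 0.00038) = 0.02594 m = 25.94 mm
  B: delta = (5 × 35800 × 3.32^4) / (384 × (2 × 10¹¹) × 0.000343) = 0.0008256 m = 0.8256 mm
25.94 mm > 0.8256 mm, so A is larger.
Final answer: A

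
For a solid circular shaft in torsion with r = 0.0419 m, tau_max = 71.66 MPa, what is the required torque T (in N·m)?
Model: a solid circular shaft in torsion, so tau_max = (2·T) / (π·r^3).
Solve for T: T = (π·tau_max·r^3) / 2.
Convert to SI units:
  tau_max = 71.66 MPa = 7.166 × 10⁷ Pa
Substitute:
  T = (π × (7.166 × 10⁷) × 0.0419^3) / 2
  T = 8280 N·m
Final answer: T = 8280 N·m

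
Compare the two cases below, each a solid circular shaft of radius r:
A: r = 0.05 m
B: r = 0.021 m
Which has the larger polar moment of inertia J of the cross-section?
Model: a solid circular shaft of radius r, so J = (π·r^4) / 2 (SI units).
  A: J = (π × 0.05^4) / 2 = 9.817 × 10⁻⁶ m⁴
  B: J = (π × 0.021^4) / 2 = 3.055 × 10⁻⁷ m⁴
9.817 × 10⁻⁶ m⁴ > 3.055 × 10⁻⁷ m⁴, so A is larger.
Final answer: A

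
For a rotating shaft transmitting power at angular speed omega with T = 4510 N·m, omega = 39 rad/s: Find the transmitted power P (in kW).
Model: a rotating shaft transmitting power at angular speed omega, so P = T·omega.
Substitute:
  P = 4510 × 39
  P = 175900 W
Convert: P = 175900 W = 175.9 kW
Final answer: P = 175.9 kW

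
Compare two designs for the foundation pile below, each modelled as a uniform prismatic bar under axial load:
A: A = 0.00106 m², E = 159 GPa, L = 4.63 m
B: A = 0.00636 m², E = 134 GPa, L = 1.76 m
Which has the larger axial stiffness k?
Model: a uniform prismatic bar under axial load, so k = (A·E) / L (SI units).
  A: k = (0.00106 × (1.59 × 10¹¹)) / 4.63 = 3.64 × 10⁷ N/m = 36.4 MN/m
  B: k = (0.00636 × (1.34 × 10¹¹)) / 1.76 = 4.842 × 10⁸ N/m = 484.2 MN/m
484.2 MN/m > 36.4 MN/m, so B is larger.
Final answer: B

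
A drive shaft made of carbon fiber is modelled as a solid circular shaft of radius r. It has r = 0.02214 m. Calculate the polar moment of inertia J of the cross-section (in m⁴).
Model: a solid circular shaft of radius r, so J = (π·r^4) / 2.
Substitute:
  J = (π × 0.02214^4) / 2
  J = 3.774 × 10⁻⁷ m⁴
Final answer: J = 3.774 × 10⁻⁷ m⁴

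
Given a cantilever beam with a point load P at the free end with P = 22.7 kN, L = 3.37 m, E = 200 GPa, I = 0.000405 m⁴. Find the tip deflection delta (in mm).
Model: a cantilever beam with a point load P at the free end, so delta = (P·L^3) / (3·E·I).
Convert to SI units:
  P = 22.7 kN = 22700 N
  E = 200 GPa = 2 × 10¹¹ Pa
Substitute:
  delta = (22700 × 3.37^3) / (3 × (2 × 10¹¹) × 0.000405)
  delta = 0.003575 m
Convert: delta = 0.003575 m = 3.575 mm
Final answer: delta = 3.575 mm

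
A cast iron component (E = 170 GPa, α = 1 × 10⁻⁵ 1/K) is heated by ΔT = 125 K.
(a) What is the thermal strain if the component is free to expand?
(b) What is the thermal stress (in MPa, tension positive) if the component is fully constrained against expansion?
(a) Free thermal strain ε_th = α·ΔT = (1 × 10⁻⁵) × 125 = 0.00125
(b) Fully constrained, the expansion is suppressed, so σ = -E·α·ΔT. Convert E = 170 GPa = 1.7 × 10¹¹ Pa.
  σ = -(1.7 × 10¹¹) × (1 × 10⁻⁵) × 125 = -2.125 × 10⁸ Pa = -212.5 MPa (compressive)
Final answer: (a) ε_th = 0.00125, (b) σ = -212.5 MPa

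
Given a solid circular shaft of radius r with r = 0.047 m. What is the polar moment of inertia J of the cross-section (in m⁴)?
Model: a solid circular shaft of radius r, so J = (π·r^4) / 2.
Substitute:
  J = (π × 0.047^4) / 2
  J = 7.665 × 10⁻⁶ m⁴
Final answer: J = 7.665 × 10⁻⁶ m⁴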